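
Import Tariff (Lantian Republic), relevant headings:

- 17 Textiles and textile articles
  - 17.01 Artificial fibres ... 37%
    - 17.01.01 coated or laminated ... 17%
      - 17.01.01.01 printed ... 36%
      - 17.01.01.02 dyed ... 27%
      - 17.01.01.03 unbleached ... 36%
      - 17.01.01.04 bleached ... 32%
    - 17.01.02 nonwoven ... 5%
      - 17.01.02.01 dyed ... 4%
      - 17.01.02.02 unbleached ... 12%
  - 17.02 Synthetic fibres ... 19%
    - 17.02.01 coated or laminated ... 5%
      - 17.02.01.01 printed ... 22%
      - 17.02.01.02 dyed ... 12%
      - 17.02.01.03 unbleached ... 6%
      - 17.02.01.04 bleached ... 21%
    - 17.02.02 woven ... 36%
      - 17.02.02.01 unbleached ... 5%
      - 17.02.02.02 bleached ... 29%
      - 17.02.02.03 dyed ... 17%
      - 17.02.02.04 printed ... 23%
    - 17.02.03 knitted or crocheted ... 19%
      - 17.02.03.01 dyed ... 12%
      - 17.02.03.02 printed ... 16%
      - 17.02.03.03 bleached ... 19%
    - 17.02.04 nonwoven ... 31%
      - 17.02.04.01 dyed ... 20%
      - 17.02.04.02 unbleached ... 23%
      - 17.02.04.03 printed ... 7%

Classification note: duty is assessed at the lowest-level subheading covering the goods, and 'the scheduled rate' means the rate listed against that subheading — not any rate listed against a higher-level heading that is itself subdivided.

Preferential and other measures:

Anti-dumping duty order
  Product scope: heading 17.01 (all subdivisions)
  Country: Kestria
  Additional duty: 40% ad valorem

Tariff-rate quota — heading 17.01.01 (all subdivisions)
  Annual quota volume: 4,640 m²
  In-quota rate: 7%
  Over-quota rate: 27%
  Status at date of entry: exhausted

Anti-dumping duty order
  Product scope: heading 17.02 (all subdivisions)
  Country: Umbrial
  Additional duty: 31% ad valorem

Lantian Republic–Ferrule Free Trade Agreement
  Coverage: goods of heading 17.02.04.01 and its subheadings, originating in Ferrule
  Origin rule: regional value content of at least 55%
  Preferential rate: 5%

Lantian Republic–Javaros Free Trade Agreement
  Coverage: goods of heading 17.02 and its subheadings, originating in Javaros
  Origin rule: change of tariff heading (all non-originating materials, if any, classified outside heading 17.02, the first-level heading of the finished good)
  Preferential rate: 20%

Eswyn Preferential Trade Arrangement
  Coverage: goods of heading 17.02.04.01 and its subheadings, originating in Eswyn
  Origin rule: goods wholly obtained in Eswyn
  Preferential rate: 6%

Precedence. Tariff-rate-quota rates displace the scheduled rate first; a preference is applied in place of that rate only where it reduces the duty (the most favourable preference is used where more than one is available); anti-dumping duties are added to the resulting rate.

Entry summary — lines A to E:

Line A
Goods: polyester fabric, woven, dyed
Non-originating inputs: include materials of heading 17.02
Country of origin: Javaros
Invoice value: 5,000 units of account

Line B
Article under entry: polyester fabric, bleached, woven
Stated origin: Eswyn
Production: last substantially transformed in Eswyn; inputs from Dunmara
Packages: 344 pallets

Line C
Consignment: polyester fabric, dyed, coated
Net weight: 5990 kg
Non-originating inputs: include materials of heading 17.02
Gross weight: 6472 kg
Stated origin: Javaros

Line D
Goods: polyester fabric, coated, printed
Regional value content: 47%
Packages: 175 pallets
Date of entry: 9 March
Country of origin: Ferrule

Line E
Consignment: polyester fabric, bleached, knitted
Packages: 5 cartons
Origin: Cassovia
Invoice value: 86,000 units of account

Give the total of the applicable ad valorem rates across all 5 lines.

Line A: polyester → 17.02; woven → 17.02.02; dyed → 17.02.02.03. Scheduled 17%. Javaros agreement on 17.02: CTH not met. → 17%.
Line B: polyester → 17.02; woven → 17.02.02; bleached → 17.02.02.02. Scheduled 29%. Eswyn agreement on 17.02.04.01: 17.02.02.02 not covered. → 29%.
Line C: polyester → 17.02; coated → 17.02.01; dyed → 17.02.01.02. Scheduled 12%. Javaros agreement on 17.02: CTH not met. → 12%.
Line D: polyester → 17.02; coated → 17.02.01; printed → 17.02.01.01. Scheduled 22%. Ferrule agreement on 17.02.04.01: 17.02.01.01 not covered. → 22%.
Line E: polyester → 17.02; knitted → 17.02.03; bleached → 17.02.03.03. Scheduled 19%. No special measure applies. → 19%.
Sum: 17% + 29% + 12% + 22% + 19% = 99%.

99%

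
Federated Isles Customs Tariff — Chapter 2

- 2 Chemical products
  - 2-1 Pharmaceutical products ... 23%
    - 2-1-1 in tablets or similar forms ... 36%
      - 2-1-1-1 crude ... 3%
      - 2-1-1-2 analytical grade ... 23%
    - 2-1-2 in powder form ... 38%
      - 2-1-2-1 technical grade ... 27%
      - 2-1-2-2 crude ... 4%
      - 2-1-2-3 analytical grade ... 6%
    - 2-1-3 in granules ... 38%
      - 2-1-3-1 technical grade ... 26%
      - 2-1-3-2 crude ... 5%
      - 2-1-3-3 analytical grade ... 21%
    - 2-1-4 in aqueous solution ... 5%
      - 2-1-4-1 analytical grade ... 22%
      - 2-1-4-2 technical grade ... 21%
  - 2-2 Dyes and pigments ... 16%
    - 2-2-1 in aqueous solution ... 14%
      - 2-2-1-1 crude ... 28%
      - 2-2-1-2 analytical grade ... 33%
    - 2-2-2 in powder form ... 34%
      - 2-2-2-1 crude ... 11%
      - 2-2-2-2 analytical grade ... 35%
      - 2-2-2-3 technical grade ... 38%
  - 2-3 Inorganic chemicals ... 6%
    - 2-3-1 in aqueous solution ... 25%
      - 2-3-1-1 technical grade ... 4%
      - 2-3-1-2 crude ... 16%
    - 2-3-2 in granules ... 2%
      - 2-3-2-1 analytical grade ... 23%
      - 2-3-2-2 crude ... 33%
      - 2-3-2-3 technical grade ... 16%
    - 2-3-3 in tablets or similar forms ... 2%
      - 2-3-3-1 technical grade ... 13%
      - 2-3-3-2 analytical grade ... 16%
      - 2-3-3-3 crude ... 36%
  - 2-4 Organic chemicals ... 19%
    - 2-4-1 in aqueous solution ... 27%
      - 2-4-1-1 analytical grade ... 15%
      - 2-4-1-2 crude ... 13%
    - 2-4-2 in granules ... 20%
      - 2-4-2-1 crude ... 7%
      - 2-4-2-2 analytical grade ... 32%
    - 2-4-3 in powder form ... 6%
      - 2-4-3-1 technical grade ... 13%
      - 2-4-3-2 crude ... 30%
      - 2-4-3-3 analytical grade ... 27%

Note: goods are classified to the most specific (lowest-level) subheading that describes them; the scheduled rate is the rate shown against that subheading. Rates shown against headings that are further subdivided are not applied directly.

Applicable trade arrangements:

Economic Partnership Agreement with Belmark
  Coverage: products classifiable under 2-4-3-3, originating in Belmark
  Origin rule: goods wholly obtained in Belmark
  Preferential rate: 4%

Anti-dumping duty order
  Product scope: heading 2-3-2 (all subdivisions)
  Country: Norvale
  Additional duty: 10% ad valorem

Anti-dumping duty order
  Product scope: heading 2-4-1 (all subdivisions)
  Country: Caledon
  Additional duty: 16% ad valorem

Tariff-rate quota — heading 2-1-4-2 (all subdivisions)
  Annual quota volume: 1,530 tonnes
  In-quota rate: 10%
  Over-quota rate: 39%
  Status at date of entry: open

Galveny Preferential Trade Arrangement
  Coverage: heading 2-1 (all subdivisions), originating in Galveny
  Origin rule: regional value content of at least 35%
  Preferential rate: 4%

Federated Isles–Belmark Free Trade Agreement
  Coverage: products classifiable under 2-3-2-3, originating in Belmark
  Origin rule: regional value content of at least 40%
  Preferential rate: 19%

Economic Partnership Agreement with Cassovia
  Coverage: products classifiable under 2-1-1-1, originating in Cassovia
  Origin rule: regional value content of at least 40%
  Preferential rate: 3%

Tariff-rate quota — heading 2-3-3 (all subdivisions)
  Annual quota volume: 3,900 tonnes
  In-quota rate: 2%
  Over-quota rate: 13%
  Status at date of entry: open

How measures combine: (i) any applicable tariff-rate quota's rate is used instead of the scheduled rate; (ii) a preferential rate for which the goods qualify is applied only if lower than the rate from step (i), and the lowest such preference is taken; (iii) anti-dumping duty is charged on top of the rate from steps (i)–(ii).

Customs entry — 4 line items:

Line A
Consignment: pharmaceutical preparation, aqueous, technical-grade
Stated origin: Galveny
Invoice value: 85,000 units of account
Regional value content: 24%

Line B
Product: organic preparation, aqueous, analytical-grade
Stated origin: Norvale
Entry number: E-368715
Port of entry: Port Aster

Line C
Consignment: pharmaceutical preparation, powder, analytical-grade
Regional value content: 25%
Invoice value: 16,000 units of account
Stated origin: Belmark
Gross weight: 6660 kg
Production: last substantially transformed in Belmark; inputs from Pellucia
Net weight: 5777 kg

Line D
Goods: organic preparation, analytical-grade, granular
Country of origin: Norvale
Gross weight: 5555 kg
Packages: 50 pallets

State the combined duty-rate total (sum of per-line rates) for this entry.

Line A: pharmaceutical → 2-1; aqueous → 2-1-4; technical-grade → 2-1-4-2. Scheduled 21%. quota on 2-1-4-2 open → in-quota 10%; Galveny agreement on 2-1: RVC < 35%. → 10%.
Line B: organic → 2-4; aqueous → 2-4-1; analytical-grade → 2-4-1-1. Scheduled 15%. No special measure applies. → 15%.
Line C: pharmaceutical → 2-1; powder → 2-1-2; analytical-grade → 2-1-2-3. Scheduled 6%. Belmark agreement on 2-4-3-3: 2-1-2-3 not covered; Belmark agreement on 2-3-2-3: 2-1-2-3 not covered. → 6%.
Line D: organic → 2-4; granular → 2-4-2; analytical-grade → 2-4-2-2. Scheduled 32%. No special measure applies. → 32%.
Sum: 10% + 15% + 6% + 32% = 63%.

63%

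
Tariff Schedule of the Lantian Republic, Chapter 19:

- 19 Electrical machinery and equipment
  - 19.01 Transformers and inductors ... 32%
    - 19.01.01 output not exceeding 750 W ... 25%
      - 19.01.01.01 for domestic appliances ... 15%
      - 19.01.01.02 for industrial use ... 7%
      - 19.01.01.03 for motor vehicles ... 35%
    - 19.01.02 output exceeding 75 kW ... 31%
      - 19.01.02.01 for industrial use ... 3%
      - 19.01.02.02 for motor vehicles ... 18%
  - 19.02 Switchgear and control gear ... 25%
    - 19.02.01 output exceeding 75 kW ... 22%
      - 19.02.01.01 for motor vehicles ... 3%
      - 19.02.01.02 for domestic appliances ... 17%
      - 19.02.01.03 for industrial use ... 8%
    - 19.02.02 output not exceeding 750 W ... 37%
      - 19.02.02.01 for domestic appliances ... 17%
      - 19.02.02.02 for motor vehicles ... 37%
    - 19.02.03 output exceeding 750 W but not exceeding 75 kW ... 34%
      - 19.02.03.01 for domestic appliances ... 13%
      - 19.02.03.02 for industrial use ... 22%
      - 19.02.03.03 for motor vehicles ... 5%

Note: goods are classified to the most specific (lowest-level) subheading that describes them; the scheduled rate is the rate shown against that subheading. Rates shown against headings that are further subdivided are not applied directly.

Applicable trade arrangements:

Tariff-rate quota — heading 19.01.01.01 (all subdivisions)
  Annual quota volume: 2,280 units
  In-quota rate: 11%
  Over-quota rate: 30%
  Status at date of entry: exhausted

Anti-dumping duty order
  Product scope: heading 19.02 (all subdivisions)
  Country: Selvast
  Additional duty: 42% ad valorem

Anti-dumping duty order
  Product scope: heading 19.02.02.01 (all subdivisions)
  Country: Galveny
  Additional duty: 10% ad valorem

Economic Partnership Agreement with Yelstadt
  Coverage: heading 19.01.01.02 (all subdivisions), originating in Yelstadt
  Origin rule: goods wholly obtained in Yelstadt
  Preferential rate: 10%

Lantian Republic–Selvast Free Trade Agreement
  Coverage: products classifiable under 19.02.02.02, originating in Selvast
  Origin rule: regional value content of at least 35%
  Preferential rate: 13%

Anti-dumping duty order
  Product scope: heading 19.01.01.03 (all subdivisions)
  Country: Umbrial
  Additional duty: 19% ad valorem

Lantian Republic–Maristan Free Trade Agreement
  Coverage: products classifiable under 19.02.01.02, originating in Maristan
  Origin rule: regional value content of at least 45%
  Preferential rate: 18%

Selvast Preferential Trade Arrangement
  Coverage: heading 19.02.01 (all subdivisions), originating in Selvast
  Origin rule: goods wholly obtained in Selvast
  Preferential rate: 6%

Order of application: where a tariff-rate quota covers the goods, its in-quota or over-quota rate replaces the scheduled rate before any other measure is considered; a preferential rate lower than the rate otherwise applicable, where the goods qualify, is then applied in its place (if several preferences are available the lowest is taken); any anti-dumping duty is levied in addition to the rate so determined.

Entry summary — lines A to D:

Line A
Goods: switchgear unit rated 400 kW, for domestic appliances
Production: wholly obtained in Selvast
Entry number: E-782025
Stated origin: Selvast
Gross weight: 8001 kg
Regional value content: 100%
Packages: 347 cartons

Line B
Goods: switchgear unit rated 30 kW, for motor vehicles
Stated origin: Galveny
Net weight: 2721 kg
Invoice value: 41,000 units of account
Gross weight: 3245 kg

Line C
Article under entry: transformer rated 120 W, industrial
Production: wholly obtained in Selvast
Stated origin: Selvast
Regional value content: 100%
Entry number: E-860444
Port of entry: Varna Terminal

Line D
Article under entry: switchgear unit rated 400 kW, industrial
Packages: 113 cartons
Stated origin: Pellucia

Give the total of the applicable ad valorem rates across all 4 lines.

68%

Line A: switchgear unit → 19.02; rated 400 kW → 19.02.01; for domestic appliances → 19.02.01.02. Scheduled 17%. Selvast agreement on 19.02.02.02: 19.02.01.02 not covered; Selvast agreement on 19.02.01: wholly obtained → 6% available; preferential 6%; anti-dumping (Selvast, 19.02): +42%; total 6% + 42% = 48%. → 48%.
Line B: switchgear unit → 19.02; rated 30 kW → 19.02.03; for motor vehicles → 19.02.03.03. Scheduled 5%. No special measure applies. → 5%.
Line C: transformer → 19.01; rated 120 W → 19.01.01; industrial → 19.01.01.02. Scheduled 7%. Selvast agreement on 19.02.02.02: 19.01.01.02 not covered; Selvast agreement on 19.02.01: 19.01.01.02 not covered. → 7%.
Line D: switchgear unit → 19.02; rated 400 kW → 19.02.01; industrial → 19.02.01.03. Scheduled 8%. No special measure applies. → 8%.
Sum: 48% + 5% + 7% + 8% = 68%.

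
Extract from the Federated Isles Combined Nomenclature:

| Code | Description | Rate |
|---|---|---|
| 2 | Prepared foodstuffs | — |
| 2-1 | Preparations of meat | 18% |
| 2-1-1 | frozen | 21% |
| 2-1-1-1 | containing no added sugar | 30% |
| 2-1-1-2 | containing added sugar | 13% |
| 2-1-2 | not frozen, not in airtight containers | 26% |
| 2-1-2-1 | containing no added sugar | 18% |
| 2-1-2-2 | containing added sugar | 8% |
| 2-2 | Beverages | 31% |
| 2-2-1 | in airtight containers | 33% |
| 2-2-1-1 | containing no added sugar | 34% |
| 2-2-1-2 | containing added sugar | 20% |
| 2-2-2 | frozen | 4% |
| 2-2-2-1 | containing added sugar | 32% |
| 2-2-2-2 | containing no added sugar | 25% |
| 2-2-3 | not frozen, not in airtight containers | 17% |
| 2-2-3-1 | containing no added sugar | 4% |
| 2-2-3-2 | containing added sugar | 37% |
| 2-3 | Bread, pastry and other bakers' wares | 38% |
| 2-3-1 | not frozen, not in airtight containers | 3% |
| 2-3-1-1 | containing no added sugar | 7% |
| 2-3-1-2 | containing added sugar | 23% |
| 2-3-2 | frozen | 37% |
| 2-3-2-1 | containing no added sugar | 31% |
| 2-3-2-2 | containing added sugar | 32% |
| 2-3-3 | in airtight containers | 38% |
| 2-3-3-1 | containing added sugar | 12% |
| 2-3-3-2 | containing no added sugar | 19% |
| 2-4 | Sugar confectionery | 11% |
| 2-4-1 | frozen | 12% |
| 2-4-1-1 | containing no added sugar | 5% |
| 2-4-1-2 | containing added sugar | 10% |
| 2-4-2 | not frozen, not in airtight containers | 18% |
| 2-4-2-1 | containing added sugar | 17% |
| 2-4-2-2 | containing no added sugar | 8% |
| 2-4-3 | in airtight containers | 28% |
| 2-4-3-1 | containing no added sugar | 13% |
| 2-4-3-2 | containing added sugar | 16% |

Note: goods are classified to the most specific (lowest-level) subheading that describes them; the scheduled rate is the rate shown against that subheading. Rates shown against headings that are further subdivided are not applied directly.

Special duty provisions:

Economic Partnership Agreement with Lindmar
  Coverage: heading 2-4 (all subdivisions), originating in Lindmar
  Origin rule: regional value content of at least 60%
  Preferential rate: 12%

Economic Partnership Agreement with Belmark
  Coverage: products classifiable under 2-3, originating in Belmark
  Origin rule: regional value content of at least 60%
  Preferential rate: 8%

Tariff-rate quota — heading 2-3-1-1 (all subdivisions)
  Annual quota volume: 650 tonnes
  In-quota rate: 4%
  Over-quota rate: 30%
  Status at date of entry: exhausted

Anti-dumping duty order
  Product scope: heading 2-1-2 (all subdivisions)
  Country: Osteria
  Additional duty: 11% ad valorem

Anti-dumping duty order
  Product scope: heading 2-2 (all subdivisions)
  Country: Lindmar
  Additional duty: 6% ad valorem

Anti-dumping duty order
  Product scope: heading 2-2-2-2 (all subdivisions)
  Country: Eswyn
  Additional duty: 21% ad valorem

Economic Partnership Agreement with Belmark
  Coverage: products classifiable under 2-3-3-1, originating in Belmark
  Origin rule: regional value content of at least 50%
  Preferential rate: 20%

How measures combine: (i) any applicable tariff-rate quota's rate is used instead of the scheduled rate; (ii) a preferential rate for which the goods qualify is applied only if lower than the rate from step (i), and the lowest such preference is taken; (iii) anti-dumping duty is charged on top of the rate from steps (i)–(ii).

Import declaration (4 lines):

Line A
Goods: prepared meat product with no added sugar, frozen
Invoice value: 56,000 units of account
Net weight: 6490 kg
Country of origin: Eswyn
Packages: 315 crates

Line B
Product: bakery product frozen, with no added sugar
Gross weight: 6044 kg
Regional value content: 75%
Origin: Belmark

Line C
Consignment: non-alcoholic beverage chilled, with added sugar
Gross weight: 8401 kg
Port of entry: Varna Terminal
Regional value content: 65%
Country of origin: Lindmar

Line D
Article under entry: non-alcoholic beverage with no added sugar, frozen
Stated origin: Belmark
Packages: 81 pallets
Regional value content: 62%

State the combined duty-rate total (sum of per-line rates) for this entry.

106%

Line A: prepared meat product → 2-1; frozen → 2-1-1; with no added sugar → 2-1-1-1. Scheduled 30%. No special measure applies. → 30%.
Line B: bakery product → 2-3; frozen → 2-3-2; with no added sugar → 2-3-2-1. Scheduled 31%. Belmark agreement on 2-3: RVC ≥ 60% → 8% available; Belmark agreement on 2-3-3-1: 2-3-2-1 not covered; preferential 8%. → 8%.
Line C: non-alcoholic beverage → 2-2; chilled → 2-2-3; with added sugar → 2-2-3-2. Scheduled 37%. Lindmar agreement on 2-4: 2-2-3-2 not covered; anti-dumping (Lindmar, 2-2): +6%; total 37% + 6% = 43%. → 43%.
Line D: non-alcoholic beverage → 2-2; frozen → 2-2-2; with no added sugar → 2-2-2-2. Scheduled 25%. Belmark agreement on 2-3: 2-2-2-2 not covered; Belmark agreement on 2-3-3-1: 2-2-2-2 not covered. → 25%.
Sum: 30% + 8% + 43% + 25% = 106%.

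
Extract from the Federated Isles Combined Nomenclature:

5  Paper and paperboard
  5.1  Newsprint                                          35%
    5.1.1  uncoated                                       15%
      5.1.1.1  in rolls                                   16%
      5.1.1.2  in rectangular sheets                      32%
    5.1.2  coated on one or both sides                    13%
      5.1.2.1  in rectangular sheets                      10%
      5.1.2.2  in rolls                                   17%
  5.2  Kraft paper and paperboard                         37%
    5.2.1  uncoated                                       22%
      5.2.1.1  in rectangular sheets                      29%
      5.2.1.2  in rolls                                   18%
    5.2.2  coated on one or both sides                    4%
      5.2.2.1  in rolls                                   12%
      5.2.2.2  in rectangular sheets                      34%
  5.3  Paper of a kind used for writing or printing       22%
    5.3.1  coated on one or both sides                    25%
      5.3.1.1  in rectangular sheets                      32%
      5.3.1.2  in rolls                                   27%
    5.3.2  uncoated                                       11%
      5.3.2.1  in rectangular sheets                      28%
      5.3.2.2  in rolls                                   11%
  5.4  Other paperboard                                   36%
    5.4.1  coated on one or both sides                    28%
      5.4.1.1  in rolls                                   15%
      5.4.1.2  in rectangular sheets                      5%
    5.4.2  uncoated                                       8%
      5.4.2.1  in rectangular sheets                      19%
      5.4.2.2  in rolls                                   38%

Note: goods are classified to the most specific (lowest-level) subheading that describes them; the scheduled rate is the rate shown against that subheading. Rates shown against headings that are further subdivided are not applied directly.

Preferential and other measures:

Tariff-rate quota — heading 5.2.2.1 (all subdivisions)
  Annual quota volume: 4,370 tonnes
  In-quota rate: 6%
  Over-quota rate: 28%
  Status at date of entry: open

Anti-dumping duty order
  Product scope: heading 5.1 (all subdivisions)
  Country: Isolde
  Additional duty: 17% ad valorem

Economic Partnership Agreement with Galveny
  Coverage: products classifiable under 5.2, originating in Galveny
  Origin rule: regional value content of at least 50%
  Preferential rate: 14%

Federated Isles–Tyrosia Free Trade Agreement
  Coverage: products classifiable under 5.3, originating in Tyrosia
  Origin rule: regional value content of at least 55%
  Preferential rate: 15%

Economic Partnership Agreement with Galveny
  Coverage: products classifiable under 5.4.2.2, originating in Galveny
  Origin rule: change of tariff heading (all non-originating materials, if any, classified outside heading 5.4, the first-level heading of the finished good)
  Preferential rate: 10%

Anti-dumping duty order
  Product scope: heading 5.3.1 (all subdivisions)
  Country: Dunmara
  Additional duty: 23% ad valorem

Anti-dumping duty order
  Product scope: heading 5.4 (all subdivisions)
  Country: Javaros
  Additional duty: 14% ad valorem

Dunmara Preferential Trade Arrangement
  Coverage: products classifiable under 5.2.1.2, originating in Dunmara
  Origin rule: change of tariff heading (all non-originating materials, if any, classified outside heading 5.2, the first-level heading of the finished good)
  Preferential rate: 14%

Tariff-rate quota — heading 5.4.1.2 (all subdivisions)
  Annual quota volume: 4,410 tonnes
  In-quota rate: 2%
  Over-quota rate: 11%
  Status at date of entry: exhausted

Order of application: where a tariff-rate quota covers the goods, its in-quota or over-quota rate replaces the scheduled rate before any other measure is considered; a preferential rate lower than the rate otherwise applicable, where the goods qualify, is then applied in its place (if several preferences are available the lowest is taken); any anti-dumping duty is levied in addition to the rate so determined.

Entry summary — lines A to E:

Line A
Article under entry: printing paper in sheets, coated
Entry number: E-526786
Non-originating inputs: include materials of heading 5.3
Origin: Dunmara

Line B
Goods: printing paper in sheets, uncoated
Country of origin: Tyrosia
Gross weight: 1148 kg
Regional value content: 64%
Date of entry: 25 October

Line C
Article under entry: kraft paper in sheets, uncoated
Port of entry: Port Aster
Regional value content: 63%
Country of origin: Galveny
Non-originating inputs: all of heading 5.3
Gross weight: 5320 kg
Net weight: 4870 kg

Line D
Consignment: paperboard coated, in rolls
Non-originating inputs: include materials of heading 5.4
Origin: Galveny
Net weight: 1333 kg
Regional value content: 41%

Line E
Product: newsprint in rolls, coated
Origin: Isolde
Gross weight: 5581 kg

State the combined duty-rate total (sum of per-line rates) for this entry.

Line A: printing paper → 5.3; coated → 5.3.1; in sheets → 5.3.1.1. Scheduled 32%. Dunmara agreement on 5.2.1.2: 5.3.1.1 not covered; anti-dumping (Dunmara, 5.3.1): +23%; total 32% + 23% = 55%. → 55%.
Line B: printing paper → 5.3; uncoated → 5.3.2; in sheets → 5.3.2.1. Scheduled 28%. Tyrosia agreement on 5.3: RVC ≥ 55% → 15% available; preferential 15%. → 15%.
Line C: kraft paper → 5.2; uncoated → 5.2.1; in sheets → 5.2.1.1. Scheduled 29%. Galveny agreement on 5.2: RVC ≥ 50% → 14% available; Galveny agreement on 5.4.2.2: 5.2.1.1 not covered; preferential 14%. → 14%.
Line D: paperboard → 5.4; coated → 5.4.1; in rolls → 5.4.1.1. Scheduled 15%. Galveny agreement on 5.2: 5.4.1.1 not covered; Galveny agreement on 5.4.2.2: 5.4.1.1 not covered. → 15%.
Line E: newsprint → 5.1; coated → 5.1.2; in rolls → 5.1.2.2. Scheduled 17%. anti-dumping (Isolde, 5.1): +17%; total 17% + 17% = 34%. → 34%.
Sum: 55% + 15% + 14% + 15% + 34% = 133%.

133%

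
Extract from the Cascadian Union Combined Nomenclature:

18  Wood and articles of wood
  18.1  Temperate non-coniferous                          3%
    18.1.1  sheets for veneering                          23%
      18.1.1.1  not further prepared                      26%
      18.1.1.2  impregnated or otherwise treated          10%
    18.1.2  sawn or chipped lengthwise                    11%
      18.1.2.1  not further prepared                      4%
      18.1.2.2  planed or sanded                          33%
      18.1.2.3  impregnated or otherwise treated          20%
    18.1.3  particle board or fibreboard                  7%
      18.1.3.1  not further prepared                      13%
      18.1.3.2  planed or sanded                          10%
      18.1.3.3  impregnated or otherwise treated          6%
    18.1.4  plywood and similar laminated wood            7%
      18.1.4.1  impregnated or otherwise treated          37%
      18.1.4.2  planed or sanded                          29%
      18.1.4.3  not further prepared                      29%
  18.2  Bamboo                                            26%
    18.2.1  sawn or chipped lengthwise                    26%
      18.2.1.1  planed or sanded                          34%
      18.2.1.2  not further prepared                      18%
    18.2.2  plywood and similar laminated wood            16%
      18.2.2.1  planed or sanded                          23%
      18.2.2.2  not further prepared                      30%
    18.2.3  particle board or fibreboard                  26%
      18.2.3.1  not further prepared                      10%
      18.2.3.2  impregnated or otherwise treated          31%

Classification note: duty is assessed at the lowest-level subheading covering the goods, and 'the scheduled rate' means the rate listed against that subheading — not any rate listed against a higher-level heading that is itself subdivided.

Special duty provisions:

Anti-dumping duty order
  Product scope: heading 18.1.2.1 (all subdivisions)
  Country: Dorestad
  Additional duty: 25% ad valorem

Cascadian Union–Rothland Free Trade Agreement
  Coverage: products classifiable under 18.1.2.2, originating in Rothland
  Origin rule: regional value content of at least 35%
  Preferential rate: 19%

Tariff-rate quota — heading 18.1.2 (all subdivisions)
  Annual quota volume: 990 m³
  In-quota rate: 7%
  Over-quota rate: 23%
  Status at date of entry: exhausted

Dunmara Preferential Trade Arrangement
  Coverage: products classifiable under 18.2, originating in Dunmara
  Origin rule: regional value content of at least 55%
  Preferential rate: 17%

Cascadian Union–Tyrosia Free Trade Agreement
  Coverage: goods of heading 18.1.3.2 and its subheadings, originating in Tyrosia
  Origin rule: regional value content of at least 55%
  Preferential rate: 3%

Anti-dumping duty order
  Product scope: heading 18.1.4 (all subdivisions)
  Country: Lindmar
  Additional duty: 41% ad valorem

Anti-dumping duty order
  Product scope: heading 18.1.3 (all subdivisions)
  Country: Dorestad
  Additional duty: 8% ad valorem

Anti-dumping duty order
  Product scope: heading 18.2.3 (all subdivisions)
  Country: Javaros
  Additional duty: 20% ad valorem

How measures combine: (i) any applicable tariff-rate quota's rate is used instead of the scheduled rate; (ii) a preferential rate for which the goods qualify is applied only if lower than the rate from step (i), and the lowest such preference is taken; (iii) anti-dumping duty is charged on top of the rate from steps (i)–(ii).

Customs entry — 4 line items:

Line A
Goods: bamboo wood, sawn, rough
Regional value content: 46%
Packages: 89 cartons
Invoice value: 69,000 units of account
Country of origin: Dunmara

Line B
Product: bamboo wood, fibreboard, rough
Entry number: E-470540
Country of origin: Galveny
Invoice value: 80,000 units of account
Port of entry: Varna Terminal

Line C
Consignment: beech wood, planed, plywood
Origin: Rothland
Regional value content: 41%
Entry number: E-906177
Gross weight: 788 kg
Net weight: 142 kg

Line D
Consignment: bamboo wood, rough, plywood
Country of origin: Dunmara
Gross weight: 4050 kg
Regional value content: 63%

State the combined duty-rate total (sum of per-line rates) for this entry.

74%

Line A: bamboo → 18.2; sawn → 18.2.1; rough → 18.2.1.2. Scheduled 18%. Dunmara agreement on 18.2: RVC < 55%. → 18%.
Line B: bamboo → 18.2; fibreboard → 18.2.3; rough → 18.2.3.1. Scheduled 10%. No special measure applies. → 10%.
Line C: beech → 18.1; plywood → 18.1.4; planed → 18.1.4.2. Scheduled 29%. Rothland agreement on 18.1.2.2: 18.1.4.2 not covered. → 29%.
Line D: bamboo → 18.2; plywood → 18.2.2; rough → 18.2.2.2. Scheduled 30%. Dunmara agreement on 18.2: RVC ≥ 55% → 17% available; preferential 17%. → 17%.
Sum: 18% + 10% + 29% + 17% = 74%.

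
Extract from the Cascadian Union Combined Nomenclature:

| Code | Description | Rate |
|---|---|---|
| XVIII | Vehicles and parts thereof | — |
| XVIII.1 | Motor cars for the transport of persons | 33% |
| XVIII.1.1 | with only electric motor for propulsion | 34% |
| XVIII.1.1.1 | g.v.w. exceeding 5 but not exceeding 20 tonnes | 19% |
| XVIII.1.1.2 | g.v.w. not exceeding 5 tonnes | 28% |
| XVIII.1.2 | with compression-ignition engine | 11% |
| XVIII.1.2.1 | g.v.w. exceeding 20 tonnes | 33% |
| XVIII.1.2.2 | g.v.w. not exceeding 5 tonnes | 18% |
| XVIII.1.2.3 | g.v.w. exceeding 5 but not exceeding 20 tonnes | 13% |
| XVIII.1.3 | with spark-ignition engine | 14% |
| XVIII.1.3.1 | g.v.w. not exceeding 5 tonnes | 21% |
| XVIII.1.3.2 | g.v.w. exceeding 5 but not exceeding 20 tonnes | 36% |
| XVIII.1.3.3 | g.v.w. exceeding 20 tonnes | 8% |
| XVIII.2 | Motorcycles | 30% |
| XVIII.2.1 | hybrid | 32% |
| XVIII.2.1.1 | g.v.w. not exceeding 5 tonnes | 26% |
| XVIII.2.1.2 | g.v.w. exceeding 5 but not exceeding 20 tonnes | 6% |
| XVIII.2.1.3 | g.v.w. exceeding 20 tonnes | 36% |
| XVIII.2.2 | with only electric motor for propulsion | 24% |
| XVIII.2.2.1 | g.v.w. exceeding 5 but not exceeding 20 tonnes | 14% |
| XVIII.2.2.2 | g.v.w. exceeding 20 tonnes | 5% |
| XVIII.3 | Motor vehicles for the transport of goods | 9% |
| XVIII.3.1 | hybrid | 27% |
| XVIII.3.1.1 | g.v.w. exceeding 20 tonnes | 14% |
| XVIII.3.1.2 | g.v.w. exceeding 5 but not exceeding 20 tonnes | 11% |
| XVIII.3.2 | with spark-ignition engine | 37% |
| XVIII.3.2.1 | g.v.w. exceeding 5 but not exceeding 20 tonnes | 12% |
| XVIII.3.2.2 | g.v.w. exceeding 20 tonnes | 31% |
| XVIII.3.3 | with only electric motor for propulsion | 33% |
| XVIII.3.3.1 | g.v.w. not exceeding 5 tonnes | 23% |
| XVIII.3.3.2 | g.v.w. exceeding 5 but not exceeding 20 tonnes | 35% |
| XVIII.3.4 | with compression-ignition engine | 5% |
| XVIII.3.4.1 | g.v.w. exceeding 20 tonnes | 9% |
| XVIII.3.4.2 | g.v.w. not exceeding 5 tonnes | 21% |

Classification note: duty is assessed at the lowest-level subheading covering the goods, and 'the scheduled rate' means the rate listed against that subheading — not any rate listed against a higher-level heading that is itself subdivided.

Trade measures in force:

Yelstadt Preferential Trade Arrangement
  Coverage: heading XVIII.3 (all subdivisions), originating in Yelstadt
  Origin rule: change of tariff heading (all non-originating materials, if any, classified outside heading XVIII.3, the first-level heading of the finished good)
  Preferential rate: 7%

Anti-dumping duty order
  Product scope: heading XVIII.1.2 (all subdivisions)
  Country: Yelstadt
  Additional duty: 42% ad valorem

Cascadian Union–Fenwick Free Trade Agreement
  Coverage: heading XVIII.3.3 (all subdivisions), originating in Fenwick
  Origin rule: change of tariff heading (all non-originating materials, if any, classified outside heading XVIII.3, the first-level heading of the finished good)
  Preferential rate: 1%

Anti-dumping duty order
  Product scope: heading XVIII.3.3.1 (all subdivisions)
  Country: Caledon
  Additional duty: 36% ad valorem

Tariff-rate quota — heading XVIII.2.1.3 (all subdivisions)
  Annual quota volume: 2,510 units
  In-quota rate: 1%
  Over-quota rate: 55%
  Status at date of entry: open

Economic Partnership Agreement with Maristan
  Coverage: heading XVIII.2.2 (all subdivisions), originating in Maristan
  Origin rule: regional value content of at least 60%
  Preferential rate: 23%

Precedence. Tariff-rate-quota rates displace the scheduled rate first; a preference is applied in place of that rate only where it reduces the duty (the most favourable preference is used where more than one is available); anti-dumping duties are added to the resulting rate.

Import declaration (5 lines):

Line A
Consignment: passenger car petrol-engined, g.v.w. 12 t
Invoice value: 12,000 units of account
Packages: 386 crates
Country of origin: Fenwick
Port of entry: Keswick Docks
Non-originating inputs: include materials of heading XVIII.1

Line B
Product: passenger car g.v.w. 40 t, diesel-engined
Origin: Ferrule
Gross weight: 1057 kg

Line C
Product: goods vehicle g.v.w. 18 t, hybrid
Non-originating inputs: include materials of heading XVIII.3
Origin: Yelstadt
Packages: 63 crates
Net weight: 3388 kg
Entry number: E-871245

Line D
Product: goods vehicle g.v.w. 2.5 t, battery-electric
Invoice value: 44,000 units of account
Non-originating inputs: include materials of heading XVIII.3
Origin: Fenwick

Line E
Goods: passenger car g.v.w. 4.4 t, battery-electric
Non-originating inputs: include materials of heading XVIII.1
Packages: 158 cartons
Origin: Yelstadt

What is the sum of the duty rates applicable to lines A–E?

Line A: passenger car → XVIII.1; petrol-engined → XVIII.1.3; g.v.w. 12 t → XVIII.1.3.2. Scheduled 36%. Fenwick agreement on XVIII.3.3: XVIII.1.3.2 not covered. → 36%.
Line B: passenger car → XVIII.1; diesel-engined → XVIII.1.2; g.v.w. 40 t → XVIII.1.2.1. Scheduled 33%. No special measure applies. → 33%.
Line C: goods vehicle → XVIII.3; hybrid → XVIII.3.1; g.v.w. 18 t → XVIII.3.1.2. Scheduled 11%. Yelstadt agreement on XVIII.3: CTH not met. → 11%.
Line D: goods vehicle → XVIII.3; battery-electric → XVIII.3.3; g.v.w. 2.5 t → XVIII.3.3.1. Scheduled 23%. Fenwick agreement on XVIII.3.3: CTH not met. → 23%.
Line E: passenger car → XVIII.1; battery-electric → XVIII.1.1; g.v.w. 4.4 t → XVIII.1.1.2. Scheduled 28%. Yelstadt agreement on XVIII.3: XVIII.1.1.2 not covered. → 28%.
Sum: 36% + 33% + 11% + 23% + 28% = 131%.

131%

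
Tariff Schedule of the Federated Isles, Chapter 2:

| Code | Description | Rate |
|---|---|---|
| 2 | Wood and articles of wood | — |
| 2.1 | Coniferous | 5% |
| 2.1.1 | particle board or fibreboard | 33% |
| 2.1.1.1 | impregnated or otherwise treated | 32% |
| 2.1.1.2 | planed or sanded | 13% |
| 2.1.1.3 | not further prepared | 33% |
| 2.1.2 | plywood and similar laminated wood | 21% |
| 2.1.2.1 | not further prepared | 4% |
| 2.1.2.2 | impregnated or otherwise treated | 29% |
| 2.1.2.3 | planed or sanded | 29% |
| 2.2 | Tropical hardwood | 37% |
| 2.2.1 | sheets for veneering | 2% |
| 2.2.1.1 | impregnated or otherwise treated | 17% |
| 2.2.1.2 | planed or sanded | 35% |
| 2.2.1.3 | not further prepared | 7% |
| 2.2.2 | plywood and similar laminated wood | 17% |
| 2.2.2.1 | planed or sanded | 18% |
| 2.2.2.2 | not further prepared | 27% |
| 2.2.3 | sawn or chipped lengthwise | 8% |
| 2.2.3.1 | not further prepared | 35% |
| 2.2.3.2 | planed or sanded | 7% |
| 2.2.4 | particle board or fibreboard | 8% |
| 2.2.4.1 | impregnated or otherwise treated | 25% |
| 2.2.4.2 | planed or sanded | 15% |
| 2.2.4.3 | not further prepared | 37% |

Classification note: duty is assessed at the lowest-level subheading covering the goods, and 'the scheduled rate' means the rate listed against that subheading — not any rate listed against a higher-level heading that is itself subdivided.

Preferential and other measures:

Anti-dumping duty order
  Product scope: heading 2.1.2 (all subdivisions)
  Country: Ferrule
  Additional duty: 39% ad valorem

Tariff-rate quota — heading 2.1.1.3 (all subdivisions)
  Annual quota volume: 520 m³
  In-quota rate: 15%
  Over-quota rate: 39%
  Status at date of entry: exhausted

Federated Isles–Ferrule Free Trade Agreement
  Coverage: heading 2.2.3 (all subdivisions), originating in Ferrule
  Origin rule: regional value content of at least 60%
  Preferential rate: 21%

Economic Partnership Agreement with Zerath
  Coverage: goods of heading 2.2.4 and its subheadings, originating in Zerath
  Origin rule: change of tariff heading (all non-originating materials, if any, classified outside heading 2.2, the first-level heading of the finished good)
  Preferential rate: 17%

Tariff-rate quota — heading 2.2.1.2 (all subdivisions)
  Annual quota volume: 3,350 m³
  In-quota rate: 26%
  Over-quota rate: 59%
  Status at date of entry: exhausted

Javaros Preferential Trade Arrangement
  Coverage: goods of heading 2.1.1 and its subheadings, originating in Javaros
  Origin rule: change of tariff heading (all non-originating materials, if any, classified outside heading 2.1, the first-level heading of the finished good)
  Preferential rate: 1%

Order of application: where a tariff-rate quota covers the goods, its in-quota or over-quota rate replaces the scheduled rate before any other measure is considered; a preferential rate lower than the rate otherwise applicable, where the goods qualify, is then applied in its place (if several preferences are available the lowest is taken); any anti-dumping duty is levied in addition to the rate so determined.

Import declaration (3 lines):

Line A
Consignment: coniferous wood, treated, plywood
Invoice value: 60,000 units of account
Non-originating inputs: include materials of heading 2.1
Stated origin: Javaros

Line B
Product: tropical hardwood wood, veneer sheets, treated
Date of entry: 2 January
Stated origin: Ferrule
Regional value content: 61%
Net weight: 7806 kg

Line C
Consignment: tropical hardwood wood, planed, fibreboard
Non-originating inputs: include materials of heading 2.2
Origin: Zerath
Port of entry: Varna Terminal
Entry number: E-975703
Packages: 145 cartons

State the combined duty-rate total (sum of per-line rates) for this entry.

Line A: coniferous → 2.1; plywood → 2.1.2; treated → 2.1.2.2. Scheduled 29%. Javaros agreement on 2.1.1: 2.1.2.2 not covered. → 29%.
Line B: tropical hardwood → 2.2; veneer sheets → 2.2.1; treated → 2.2.1.1. Scheduled 17%. Ferrule agreement on 2.2.3: 2.2.1.1 not covered. → 17%.
Line C: tropical hardwood → 2.2; fibreboard → 2.2.4; planed → 2.2.4.2. Scheduled 15%. Zerath agreement on 2.2.4: CTH not met. → 15%.
Sum: 29% + 17% + 15% = 61%.

61%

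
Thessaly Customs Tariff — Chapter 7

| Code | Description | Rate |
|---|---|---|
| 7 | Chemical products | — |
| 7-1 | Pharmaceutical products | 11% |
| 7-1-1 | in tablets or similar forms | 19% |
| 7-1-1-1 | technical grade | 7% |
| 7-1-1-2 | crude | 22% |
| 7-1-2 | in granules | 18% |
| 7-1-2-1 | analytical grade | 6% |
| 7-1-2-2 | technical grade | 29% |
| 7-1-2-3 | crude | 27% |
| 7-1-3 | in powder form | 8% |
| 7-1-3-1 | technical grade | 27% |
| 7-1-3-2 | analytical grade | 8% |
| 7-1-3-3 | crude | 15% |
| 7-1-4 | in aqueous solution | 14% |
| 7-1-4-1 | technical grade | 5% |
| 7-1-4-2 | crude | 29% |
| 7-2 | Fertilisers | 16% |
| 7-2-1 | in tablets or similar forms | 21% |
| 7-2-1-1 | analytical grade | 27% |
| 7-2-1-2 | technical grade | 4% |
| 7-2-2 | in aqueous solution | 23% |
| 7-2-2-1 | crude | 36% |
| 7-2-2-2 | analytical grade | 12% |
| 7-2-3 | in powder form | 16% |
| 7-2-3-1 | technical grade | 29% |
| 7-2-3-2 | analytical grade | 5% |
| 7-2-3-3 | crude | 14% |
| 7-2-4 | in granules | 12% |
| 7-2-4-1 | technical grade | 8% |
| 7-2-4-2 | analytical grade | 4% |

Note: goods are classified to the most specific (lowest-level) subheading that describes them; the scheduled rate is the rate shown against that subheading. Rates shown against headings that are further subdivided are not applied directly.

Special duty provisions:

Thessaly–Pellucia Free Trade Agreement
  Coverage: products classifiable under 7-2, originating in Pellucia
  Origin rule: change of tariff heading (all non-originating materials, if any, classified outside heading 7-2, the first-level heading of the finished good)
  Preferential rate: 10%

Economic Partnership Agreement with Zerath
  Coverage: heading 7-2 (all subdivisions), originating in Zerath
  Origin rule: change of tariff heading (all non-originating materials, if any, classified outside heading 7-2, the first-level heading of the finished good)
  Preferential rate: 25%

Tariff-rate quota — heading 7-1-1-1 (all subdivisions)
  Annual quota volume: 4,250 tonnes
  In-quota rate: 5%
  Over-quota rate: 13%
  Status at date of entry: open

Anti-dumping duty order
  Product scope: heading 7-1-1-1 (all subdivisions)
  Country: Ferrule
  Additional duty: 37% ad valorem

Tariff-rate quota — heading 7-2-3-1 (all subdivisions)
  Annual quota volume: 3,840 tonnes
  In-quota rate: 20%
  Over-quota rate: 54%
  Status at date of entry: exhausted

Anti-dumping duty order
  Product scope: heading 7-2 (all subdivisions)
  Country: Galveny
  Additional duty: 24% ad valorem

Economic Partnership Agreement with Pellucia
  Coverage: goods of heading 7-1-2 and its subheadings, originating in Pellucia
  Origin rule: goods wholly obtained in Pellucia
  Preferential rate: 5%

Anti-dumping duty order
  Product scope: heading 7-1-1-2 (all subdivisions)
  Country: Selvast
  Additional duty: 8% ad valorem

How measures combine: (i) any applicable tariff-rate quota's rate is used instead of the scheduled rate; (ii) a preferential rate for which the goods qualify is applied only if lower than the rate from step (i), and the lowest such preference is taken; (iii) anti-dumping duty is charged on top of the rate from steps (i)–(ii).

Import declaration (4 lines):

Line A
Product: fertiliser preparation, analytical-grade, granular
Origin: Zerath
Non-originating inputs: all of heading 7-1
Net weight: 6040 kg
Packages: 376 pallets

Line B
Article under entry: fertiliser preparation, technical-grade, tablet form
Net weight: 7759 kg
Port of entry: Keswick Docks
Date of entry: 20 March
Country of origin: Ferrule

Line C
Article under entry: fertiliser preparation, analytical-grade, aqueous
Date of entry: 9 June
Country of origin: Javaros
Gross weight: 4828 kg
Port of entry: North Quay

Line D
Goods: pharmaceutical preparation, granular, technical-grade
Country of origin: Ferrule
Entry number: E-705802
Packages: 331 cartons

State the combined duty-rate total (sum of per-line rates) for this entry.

Line A: fertiliser → 7-2; granular → 7-2-4; analytical-grade → 7-2-4-2. Scheduled 4%. Zerath agreement on 7-2: CTH met → 25% available; preference 25% not lower than 4% → no reduction. → 4%.
Line B: fertiliser → 7-2; tablet form → 7-2-1; technical-grade → 7-2-1-2. Scheduled 4%. No special measure applies. → 4%.
Line C: fertiliser → 7-2; aqueous → 7-2-2; analytical-grade → 7-2-2-2. Scheduled 12%. No special measure applies. → 12%.
Line D: pharmaceutical → 7-1; granular → 7-1-2; technical-grade → 7-1-2-2. Scheduled 29%. No special measure applies. → 29%.
Sum: 4% + 4% + 12% + 29% = 49%.

49%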